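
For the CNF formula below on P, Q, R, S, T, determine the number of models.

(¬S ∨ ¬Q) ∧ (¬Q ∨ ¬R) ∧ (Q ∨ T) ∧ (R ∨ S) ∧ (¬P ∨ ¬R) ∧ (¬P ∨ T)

There are 2^5 = 32 truth assignments over (P, Q, R, S, T).
Split on R. With R = True, the clauses containing R are satisfied and ¬R drops from the rest; 2 of the 2^4 = 16 assignments to the other variables satisfy what remains.
With R = False, by the same count on the reduced clause set, 2 assignments work.
Total: 2 + 2 = 4.

4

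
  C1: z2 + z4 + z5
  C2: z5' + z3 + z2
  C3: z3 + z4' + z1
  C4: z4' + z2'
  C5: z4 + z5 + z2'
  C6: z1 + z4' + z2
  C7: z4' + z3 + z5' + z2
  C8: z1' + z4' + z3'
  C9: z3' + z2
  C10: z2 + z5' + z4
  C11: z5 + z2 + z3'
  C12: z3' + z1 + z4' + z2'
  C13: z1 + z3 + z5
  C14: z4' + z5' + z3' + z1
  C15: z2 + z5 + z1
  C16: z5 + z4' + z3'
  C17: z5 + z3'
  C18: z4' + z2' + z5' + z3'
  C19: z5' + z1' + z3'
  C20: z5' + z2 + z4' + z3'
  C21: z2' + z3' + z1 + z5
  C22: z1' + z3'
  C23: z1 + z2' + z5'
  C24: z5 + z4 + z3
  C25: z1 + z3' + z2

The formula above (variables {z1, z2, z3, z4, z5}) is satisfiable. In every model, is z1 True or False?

Suppose z1 = 0.
Suppose z3 = 1.
From the singleton clause (z2), z2 = 1.
From the singleton clause (z4'), z4 = 0.
From the singleton clause (z5), z5 = 1.
That conflicts with the unit clause (z5').
So z3 must be the other value — set z3 = 0.
From the singleton clause (z4'), z4 = 0.
From the singleton clause (z5), z5 = 1.
From the singleton clause (z2), z2 = 1.
That conflicts with the unit clause (z2').
Both values of z3 lead to a conflict.
So every satisfying assignment has z1 = True.

True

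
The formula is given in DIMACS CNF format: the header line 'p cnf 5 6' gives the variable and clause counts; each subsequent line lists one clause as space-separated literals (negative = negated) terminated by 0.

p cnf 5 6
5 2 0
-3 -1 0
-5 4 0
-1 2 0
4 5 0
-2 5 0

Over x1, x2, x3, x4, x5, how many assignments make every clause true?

5

There are 2^5 = 32 truth assignments over (x1, x2, x3, x4, x5).
Split on x3. With x3 = True, the clauses containing x3 are satisfied and ¬x3 drops from the rest; 2 of the 2^4 = 16 assignments to the other variables satisfy what remains.
With x3 = False, by the same count on the reduced clause set, 3 assignments work.
Total: 2 + 3 = 5.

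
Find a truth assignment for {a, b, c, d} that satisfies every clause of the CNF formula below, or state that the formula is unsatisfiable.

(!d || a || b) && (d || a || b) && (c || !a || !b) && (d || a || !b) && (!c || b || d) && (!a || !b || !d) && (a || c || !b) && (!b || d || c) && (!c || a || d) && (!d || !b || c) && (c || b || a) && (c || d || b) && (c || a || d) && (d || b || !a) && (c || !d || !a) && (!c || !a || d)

Case d = true:
Case a = true:
(!b) alone gives b = false.
(c) alone gives c = true.
Every clause now holds.

a=true,  b=false,  c=true,  d=true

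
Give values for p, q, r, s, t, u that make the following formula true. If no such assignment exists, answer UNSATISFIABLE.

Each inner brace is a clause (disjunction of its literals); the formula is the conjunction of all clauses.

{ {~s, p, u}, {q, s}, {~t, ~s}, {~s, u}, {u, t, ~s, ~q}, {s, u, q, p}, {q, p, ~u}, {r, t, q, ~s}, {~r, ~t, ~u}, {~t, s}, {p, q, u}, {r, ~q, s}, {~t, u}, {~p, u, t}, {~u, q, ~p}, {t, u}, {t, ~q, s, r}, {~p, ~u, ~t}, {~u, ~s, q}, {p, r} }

Suppose q = 1.
Suppose t = 0.
From the singleton clause (u), u = 1.
Suppose r = 0.
From the singleton clause (s), s = 1.
From the singleton clause (p), p = 1.
This assignment satisfies each clause.

p ↦ 1; q ↦ 1; r ↦ 0; s ↦ 1; t ↦ 0; u ↦ 1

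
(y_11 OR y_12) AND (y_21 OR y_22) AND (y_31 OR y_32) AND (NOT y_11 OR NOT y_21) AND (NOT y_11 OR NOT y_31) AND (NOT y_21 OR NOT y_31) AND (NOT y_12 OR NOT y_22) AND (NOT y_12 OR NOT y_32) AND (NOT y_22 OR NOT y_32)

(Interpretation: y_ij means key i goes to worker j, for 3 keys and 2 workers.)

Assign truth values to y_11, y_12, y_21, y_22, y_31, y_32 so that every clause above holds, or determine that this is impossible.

Branch on y_11: set y_11 = true.
(NOT y_21) alone gives y_21 = false.
(y_22) alone gives y_22 = true.
(NOT y_31) alone gives y_31 = false.
(y_32) alone gives y_32 = true.
But (NOT y_32) is also a unit clause — contradiction.
That branch fails; take y_11 = false instead.
(y_12) alone gives y_12 = true.
(NOT y_22) alone gives y_22 = false.
(y_21) alone gives y_21 = true.
(NOT y_31) alone gives y_31 = false.
(y_32) alone gives y_32 = true.
But (NOT y_32) is also a unit clause — contradiction.
Both values of y_11 lead to a conflict.

UNSATISFIABLE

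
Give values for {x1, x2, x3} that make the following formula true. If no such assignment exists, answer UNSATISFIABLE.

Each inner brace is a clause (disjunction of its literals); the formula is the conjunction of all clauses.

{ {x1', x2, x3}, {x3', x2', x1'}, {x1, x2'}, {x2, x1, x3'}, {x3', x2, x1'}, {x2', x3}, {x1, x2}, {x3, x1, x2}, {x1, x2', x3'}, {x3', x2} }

UNSATISFIABLE

Branch on x1: set x1 = 1.
Branch on x2: set x2 = 1.
Unit clause (x3') forces x3 = 0.
Now (x3) is unsatisfied and unit — conflict.
That branch fails; take x2 = 0 instead.
Unit clause (x3) forces x3 = 1.
Now (x3') is unsatisfied and unit — conflict.
Both values of x2 lead to a conflict.
That branch fails; take x1 = 0 instead.
Unit clause (x2') forces x2 = 0.
Now (x2) is unsatisfied and unit — conflict.
Both values of x1 lead to a conflict.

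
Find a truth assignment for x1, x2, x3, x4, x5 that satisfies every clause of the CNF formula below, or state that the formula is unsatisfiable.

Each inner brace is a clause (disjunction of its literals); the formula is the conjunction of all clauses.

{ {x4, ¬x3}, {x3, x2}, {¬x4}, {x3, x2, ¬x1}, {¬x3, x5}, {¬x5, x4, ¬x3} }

(¬x4) alone gives x4 = False.
(¬x3) alone gives x3 = False.
(x2) alone gives x2 = True.
All clauses hold; x1, x5 can take either value.

x1: True, x2: True, x3: False, x4: False, x5: True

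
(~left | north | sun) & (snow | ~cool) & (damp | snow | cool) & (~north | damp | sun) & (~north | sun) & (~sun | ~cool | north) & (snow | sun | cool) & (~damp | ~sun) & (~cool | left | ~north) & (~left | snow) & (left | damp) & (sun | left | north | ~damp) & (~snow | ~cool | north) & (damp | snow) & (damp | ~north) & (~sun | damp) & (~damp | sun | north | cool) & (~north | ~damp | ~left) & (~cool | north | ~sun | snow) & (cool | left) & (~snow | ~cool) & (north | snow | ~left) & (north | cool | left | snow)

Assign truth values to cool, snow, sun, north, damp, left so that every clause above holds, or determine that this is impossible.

UNSATISFIABLE

Try snow = 1.
From the singleton clause (~cool), cool = 0.
From the singleton clause (left), left = 1.
Try north = 1.
From the singleton clause (sun), sun = 1.
From the singleton clause (~damp), damp = 0.
Now (damp) is unsatisfied and unit — conflict.
Backtrack on north: now try north = 0.
From the singleton clause (sun), sun = 1.
From the singleton clause (~damp), damp = 0.
Now (damp) is unsatisfied and unit — conflict.
Both values of north lead to a conflict.
Backtrack on snow: now try snow = 0.
From the singleton clause (~cool), cool = 0.
From the singleton clause (damp), damp = 1.
From the singleton clause (sun), sun = 1.
Now (~sun) is unsatisfied and unit — conflict.
Both values of snow lead to a conflict.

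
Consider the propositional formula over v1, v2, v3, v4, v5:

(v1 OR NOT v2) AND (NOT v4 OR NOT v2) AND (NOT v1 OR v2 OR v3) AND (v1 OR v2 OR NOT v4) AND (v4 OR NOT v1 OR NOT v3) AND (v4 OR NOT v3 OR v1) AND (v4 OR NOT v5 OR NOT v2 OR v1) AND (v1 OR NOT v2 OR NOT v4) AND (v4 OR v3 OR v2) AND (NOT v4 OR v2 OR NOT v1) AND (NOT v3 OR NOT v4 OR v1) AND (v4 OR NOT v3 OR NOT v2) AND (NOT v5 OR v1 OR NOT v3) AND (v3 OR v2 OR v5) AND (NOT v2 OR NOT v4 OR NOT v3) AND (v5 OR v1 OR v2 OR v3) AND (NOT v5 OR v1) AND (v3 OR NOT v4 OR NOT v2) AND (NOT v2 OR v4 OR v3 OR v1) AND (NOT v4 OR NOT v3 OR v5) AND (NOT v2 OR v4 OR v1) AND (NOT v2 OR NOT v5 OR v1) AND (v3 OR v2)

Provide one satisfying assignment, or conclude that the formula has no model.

v1: true, v2: true, v3: false, v4: false, v5: true

Branch on v1: set v1 = true.
Branch on v4: set v4 = false.
The clause (NOT v3) is unit, so v3 = false.
The clause (v2) is unit, so v2 = true.
All clauses hold; v5 can take either value.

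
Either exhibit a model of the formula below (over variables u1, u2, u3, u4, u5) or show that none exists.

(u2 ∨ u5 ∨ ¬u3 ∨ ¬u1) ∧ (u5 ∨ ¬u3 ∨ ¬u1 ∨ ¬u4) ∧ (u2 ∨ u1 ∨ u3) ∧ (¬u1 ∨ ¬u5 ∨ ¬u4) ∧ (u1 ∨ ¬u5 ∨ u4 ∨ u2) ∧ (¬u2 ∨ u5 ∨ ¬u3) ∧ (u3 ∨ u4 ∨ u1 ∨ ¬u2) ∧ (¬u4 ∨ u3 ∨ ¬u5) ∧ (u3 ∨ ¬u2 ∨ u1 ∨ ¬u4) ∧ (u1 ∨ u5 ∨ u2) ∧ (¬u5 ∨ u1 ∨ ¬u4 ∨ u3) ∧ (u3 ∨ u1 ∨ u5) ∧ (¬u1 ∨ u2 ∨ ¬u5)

u1: False, u2: True, u3: True, u4: False, u5: True

Suppose u2 = True.
Suppose u5 = True.
Suppose u1 = False.
Suppose u3 = True.
Every clause is now satisfied; u4 is unconstrained.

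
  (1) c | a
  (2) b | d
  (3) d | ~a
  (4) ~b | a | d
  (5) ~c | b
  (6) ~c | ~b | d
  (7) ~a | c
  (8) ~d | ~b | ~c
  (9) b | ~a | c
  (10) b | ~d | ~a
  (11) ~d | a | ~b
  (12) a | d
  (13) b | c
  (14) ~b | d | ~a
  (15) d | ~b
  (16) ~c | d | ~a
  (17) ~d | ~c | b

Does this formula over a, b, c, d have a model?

Try c = 1.
From the singleton clause (b), b = 1.
From the singleton clause (d), d = 1.
That conflicts with the unit clause (~d).
Backtrack on c: now try c = 0.
From the singleton clause (a), a = 1.
That conflicts with the unit clause (~a).
Neither c = 1 nor c = 0 works.
No assignment satisfies every clause.

No, unsatisfiable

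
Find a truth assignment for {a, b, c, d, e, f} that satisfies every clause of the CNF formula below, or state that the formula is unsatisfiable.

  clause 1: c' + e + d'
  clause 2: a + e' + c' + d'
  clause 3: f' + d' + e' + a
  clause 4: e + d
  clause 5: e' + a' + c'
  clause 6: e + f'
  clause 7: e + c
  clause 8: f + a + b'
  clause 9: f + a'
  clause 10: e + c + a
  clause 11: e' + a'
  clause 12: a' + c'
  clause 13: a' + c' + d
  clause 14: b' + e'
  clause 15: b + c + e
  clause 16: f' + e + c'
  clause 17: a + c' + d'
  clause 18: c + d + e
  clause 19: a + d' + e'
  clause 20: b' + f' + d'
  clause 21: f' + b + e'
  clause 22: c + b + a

Suppose e = 1.
Unit clause (a') forces a = 0.
Unit clause (b') forces b = 0.
Unit clause (d') forces d = 0.
Unit clause (f') forces f = 0.
Unit clause (c) forces c = 1.
All clauses are satisfied.

a ↦ 0; b ↦ 0; c ↦ 1; d ↦ 0; e ↦ 1; f ↦ 0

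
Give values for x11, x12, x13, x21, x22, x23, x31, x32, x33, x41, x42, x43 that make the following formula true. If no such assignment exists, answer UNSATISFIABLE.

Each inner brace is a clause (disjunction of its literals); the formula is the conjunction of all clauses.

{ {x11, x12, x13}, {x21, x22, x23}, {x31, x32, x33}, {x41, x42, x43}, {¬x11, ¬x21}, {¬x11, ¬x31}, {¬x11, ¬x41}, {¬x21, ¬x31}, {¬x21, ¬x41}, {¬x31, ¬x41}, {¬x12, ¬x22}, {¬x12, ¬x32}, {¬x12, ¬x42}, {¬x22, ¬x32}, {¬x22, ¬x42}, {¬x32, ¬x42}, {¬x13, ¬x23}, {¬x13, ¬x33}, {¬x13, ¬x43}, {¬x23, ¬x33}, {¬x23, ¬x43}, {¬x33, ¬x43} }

Branch on x11: set x11 = False.
Branch on x12: set x12 = True.
From the singleton clause (¬x22), x22 = False.
From the singleton clause (¬x32), x32 = False.
From the singleton clause (¬x42), x42 = False.
Branch on x21: set x21 = True.
From the singleton clause (¬x31), x31 = False.
From the singleton clause (x33), x33 = True.
From the singleton clause (¬x41), x41 = False.
From the singleton clause (x43), x43 = True.
That conflicts with the unit clause (¬x43).
Undo x21 and try x21 = False.
From the singleton clause (x23), x23 = True.
From the singleton clause (¬x13), x13 = False.
From the singleton clause (¬x33), x33 = False.
From the singleton clause (x31), x31 = True.
From the singleton clause (¬x41), x41 = False.
From the singleton clause (x43), x43 = True.
That conflicts with the unit clause (¬x43).
Neither x21 = True nor x21 = False works.
Undo x12 and try x12 = False.
From the singleton clause (x13), x13 = True.
From the singleton clause (¬x23), x23 = False.
From the singleton clause (¬x33), x33 = False.
From the singleton clause (¬x43), x43 = False.
Branch on x21: set x21 = True.
From the singleton clause (¬x31), x31 = False.
From the singleton clause (x32), x32 = True.
From the singleton clause (¬x41), x41 = False.
From the singleton clause (x42), x42 = True.
That conflicts with the unit clause (¬x42).
Undo x21 and try x21 = False.
From the singleton clause (x22), x22 = True.
From the singleton clause (¬x32), x32 = False.
From the singleton clause (x31), x31 = True.
From the singleton clause (¬x41), x41 = False.
From the singleton clause (x42), x42 = True.
That conflicts with the unit clause (¬x42).
Neither x21 = True nor x21 = False works.
Neither x12 = True nor x12 = False works.
Undo x11 and try x11 = True.
From the singleton clause (¬x21), x21 = False.
From the singleton clause (¬x31), x31 = False.
From the singleton clause (¬x41), x41 = False.
Branch on x22: set x22 = True.
From the singleton clause (¬x12), x12 = False.
From the singleton clause (¬x32), x32 = False.
From the singleton clause (x33), x33 = True.
From the singleton clause (¬x42), x42 = False.
From the singleton clause (x43), x43 = True.
That conflicts with the unit clause (¬x43).
Undo x22 and try x22 = False.
From the singleton clause (x23), x23 = True.
From the singleton clause (¬x13), x13 = False.
From the singleton clause (¬x33), x33 = False.
From the singleton clause (x32), x32 = True.
From the singleton clause (¬x12), x12 = False.
From the singleton clause (¬x42), x42 = False.
From the singleton clause (x43), x43 = True.
That conflicts with the unit clause (¬x43).
Neither x22 = True nor x22 = False works.
Neither x11 = True nor x11 = False works.

UNSATISFIABLE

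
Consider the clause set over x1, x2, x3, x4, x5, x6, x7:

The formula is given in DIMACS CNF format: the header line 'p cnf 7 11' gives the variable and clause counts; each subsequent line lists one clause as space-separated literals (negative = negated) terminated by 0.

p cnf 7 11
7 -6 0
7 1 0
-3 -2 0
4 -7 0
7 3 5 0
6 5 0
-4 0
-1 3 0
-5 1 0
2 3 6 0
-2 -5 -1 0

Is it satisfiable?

Yes

(¬x4) alone gives x4 = False.
(¬x7) alone gives x7 = False.
(¬x6) alone gives x6 = False.
(x1) alone gives x1 = True.
(x5) alone gives x5 = True.
(x3) alone gives x3 = True.
(¬x2) alone gives x2 = False.
All clauses are satisfied.
A satisfying assignment: x1 ↦ True; x2 ↦ False; x3 ↦ True; x4 ↦ False; x5 ↦ True; x6 ↦ False; x7 ↦ False.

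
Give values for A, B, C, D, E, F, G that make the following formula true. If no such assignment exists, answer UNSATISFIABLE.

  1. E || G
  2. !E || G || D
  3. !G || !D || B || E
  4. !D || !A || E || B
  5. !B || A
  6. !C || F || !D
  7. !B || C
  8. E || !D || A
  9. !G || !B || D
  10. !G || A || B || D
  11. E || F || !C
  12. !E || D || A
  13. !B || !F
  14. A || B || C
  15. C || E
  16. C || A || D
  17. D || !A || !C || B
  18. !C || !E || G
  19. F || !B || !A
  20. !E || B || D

A=true, B=false, C=false, D=true, E=true, F=false, G=false

Suppose E = true.
Suppose G = false.
Unit clause (D) forces D = true.
Unit clause (!C) forces C = false.
Unit clause (!B) forces B = false.
Unit clause (A) forces A = true.
All clauses hold; F can take either value.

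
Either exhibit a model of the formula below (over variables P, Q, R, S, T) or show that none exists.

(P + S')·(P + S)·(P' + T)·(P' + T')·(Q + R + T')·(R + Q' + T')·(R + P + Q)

Suppose P = 1.
(T) alone gives T = 1.
That conflicts with the unit clause (T').
Backtrack on P: now try P = 0.
(S') alone gives S = 0.
That conflicts with the unit clause (S).
Either choice for P ends in contradiction.

UNSATISFIABLE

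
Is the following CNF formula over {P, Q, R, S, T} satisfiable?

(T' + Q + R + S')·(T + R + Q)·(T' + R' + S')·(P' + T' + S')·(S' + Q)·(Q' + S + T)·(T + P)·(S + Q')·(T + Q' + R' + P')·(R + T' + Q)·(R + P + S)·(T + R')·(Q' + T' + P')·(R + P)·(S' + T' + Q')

Case S = 0:
From the singleton clause (Q'), Q = 0.
Case T = 1:
From the singleton clause (R), R = 1.
Every clause is now satisfied; P is unconstrained.
A satisfying assignment: P=1; Q=0; R=1; S=0; T=1.

Yes, satisfiable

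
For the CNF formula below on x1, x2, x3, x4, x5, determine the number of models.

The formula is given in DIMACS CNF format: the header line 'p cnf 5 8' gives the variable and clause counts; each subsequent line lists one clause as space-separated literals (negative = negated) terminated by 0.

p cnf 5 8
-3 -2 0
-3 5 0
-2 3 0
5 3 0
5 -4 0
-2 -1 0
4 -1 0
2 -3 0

3

There are 2^5 = 32 truth assignments over (x1, x2, x3, x4, x5).
Split on x1. With x1 = True, the clauses containing x1 are satisfied and ¬x1 drops from the rest; 1 of the 2^4 = 16 assignments to the other variables satisfy what remains.
With x1 = False, by the same count on the reduced clause set, 2 assignments work.
(One model: x1=F, x2=F, x3=F, x4=F, x5=T.)
Total: 1 + 2 = 3.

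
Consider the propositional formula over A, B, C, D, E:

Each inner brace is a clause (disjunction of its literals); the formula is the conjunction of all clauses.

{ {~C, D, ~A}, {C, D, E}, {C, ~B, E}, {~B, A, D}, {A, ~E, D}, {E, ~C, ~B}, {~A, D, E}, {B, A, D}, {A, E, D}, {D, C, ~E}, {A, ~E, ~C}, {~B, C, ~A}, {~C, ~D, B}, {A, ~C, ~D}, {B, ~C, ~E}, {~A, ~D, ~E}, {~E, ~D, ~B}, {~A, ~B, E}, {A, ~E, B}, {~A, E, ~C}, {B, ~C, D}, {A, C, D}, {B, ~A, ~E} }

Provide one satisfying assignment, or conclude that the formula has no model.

A=0,  B=0,  C=0,  D=1,  E=0

Suppose C = 0.
Suppose D = 1.
Suppose B = 0.
Suppose A = 0.
Unit clause (~E) forces E = 0.
This assignment satisfies each clause.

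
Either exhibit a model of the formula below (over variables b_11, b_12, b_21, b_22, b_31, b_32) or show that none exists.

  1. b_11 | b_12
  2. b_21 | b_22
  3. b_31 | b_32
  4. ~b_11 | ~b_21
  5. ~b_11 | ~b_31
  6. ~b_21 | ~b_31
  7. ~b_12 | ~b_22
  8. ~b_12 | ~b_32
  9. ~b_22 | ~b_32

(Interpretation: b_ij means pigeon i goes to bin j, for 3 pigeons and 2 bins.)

Case b_11 = 1:
From the singleton clause (~b_21), b_21 = 0.
From the singleton clause (b_22), b_22 = 1.
From the singleton clause (~b_31), b_31 = 0.
From the singleton clause (b_32), b_32 = 1.
Now (~b_32) is unsatisfied and unit — conflict.
Backtrack on b_11: now try b_11 = 0.
From the singleton clause (b_12), b_12 = 1.
From the singleton clause (~b_22), b_22 = 0.
From the singleton clause (b_21), b_21 = 1.
From the singleton clause (~b_31), b_31 = 0.
From the singleton clause (b_32), b_32 = 1.
Now (~b_32) is unsatisfied and unit — conflict.
Neither b_11 = 1 nor b_11 = 0 works.

UNSATISFIABLE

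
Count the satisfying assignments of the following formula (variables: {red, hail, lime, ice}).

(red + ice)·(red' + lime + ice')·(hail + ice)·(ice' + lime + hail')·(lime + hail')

6

There are 2^4 = 16 truth assignments over (red, hail, lime, ice).
Check each against the 5 clauses (columns in the order red, hail, lime, ice):
  F F F F  ✗ fails (red + ice)
  F F F T  ✓ satisfies all
  F F T F  ✗ fails (red + ice)
  F F T T  ✓ satisfies all
  F T F F  ✗ fails (red + ice)
  F T F T  ✗ fails (ice' + lime + hail')
  F T T F  ✗ fails (red + ice)
  F T T T  ✓ satisfies all
  T F F F  ✗ fails (hail + ice)
  T F F T  ✗ fails (red' + lime + ice')
  T F T F  ✗ fails (hail + ice)
  T F T T  ✓ satisfies all
  T T F F  ✗ fails (lime + hail')
  T T F T  ✗ fails (red' + lime + ice')
  T T T F  ✓ satisfies all
  T T T T  ✓ satisfies all
6 of the 16 rows are models.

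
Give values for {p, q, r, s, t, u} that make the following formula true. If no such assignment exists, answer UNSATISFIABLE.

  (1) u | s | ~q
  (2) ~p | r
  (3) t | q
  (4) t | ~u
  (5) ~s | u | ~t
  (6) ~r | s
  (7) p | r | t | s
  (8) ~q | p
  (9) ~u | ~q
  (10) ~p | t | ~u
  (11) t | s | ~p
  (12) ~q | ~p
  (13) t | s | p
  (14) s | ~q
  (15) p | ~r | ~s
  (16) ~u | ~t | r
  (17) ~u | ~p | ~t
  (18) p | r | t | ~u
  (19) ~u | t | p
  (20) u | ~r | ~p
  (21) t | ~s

Try p = 0.
From the singleton clause (~q), q = 0.
From the singleton clause (t), t = 1.
Try s = 0.
From the singleton clause (~r), r = 0.
From the singleton clause (~u), u = 0.
This assignment satisfies each clause.

p ↦ 0,  q ↦ 0,  r ↦ 0,  s ↦ 0,  t ↦ 1,  u ↦ 0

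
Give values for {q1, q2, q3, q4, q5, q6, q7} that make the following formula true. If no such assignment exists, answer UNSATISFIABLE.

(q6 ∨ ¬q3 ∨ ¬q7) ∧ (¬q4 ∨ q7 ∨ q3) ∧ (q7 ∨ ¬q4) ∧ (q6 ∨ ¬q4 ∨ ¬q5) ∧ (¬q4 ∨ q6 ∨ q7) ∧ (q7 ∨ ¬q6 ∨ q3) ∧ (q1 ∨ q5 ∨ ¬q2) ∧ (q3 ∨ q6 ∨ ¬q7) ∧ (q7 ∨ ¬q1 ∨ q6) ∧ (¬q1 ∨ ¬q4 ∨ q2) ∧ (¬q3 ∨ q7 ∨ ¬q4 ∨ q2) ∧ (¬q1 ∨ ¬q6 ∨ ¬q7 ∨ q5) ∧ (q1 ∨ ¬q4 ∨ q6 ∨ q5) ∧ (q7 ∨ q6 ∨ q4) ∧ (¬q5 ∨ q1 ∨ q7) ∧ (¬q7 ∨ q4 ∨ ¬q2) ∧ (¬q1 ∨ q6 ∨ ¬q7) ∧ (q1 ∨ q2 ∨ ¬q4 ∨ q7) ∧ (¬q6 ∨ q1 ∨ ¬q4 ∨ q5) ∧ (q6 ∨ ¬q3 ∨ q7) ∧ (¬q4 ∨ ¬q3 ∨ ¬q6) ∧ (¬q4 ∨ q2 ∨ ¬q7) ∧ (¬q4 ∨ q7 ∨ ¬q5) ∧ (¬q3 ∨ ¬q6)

Branch on q7: set q7 = True.
Branch on q6: set q6 = True.
(¬q3) alone gives q3 = False.
Branch on q1: set q1 = False.
Branch on q5: set q5 = False.
(¬q2) alone gives q2 = False.
(¬q4) alone gives q4 = False.
This assignment satisfies each clause.

q1 ↦ False; q2 ↦ False; q3 ↦ False; q4 ↦ False; q5 ↦ False; q6 ↦ True; q7 ↦ True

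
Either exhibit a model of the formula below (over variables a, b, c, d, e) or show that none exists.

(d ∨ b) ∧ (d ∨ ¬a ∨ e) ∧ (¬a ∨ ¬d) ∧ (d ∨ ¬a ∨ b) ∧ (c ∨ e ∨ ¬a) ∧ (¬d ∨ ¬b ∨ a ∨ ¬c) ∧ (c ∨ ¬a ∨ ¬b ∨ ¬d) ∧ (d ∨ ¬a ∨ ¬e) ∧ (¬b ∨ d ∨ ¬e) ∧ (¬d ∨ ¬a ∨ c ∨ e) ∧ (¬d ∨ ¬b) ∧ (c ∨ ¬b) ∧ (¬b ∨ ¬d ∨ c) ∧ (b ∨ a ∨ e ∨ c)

a: False, b: False, c: True, d: True, e: True

Suppose d = True.
Unit clause (¬a) forces a = False.
Unit clause (¬b) forces b = False.
Suppose e = True.
All clauses hold; c can take either value.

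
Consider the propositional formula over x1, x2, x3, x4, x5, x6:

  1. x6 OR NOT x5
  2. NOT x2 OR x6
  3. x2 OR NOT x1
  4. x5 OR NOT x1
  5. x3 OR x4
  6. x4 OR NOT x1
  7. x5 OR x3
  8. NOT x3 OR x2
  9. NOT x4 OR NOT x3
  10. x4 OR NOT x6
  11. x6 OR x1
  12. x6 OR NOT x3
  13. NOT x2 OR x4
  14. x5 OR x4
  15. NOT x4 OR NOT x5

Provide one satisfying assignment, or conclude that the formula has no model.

Try x6 = true.
(x4) alone gives x4 = true.
(NOT x3) alone gives x3 = false.
(x5) alone gives x5 = true.
Now (NOT x5) is unsatisfied and unit — conflict.
Backtrack on x6: now try x6 = false.
(NOT x5) alone gives x5 = false.
(NOT x2) alone gives x2 = false.
(NOT x1) alone gives x1 = false.
Now (x1) is unsatisfied and unit — conflict.
Both values of x6 lead to a conflict.

UNSATISFIABLE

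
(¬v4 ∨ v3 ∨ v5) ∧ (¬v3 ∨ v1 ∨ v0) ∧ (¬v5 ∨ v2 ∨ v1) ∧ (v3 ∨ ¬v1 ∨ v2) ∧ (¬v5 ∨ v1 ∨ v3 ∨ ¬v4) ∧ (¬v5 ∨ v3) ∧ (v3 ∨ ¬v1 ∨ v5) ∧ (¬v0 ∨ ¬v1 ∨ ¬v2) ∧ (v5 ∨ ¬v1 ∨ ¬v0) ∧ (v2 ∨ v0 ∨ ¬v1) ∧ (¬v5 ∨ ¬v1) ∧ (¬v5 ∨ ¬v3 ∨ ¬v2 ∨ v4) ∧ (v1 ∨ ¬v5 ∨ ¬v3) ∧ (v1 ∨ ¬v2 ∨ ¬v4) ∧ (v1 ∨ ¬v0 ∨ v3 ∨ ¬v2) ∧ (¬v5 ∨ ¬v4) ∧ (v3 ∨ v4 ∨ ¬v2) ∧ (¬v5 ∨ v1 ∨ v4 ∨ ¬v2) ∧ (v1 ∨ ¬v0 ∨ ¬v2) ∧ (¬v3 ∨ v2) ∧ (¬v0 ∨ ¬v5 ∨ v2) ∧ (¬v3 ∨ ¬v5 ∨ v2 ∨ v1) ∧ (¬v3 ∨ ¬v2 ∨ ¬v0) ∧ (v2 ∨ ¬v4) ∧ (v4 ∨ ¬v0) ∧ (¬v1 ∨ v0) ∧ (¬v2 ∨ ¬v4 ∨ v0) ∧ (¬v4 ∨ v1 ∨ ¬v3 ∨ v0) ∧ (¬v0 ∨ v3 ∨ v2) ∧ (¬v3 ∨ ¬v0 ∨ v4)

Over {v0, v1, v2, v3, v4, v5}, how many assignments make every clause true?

There are 2^6 = 64 truth assignments over (v0, v1, v2, v3, v4, v5).
Split on v3. With v3 = True, the clauses containing v3 are satisfied and ¬v3 drops from the rest; 0 of the 2^5 = 32 assignments to the other variables satisfy what remains.
With v3 = False, by the same count on the reduced clause set, 1 assignment works.
(One model: v0=F, v1=F, v2=F, v3=F, v4=F, v5=F.)
Total: 0 + 1 = 1.

1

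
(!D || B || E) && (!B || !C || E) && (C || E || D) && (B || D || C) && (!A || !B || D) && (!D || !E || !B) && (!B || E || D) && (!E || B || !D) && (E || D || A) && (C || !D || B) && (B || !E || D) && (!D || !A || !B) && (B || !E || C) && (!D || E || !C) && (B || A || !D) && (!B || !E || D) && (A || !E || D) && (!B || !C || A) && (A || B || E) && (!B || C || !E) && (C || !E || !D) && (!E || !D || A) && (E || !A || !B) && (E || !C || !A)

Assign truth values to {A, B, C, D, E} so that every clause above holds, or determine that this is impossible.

A=false,  B=true,  C=false,  D=true,  E=false

Case D = true:
Case B = true:
From the singleton clause (!E), E = false.
From the singleton clause (!C), C = false.
From the singleton clause (!A), A = false.
All clauses are satisfied.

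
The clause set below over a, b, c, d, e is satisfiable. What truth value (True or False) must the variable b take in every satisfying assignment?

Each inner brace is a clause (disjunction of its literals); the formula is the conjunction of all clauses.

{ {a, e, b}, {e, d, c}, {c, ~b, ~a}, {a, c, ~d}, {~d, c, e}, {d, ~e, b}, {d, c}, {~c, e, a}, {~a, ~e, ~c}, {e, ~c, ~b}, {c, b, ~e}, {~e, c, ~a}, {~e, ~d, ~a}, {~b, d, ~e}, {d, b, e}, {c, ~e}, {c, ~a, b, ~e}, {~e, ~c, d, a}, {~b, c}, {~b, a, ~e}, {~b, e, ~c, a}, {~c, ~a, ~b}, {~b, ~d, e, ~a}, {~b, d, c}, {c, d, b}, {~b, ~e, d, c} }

False

Suppose b = 1.
(c) alone gives c = 1.
(e) alone gives e = 1.
(~a) alone gives a = 0.
But (a) is also a unit clause — contradiction.
So every satisfying assignment has b = False.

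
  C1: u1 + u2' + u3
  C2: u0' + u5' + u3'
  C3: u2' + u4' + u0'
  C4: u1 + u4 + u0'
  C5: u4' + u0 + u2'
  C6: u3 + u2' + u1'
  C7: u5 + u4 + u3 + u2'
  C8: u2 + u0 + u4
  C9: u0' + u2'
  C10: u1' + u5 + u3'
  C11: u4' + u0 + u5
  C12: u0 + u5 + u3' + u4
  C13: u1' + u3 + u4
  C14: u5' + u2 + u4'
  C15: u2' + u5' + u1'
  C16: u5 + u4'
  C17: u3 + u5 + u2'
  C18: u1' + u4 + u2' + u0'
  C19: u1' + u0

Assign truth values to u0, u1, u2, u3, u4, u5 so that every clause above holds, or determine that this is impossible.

u0=0; u1=0; u2=1; u3=1; u4=0; u5=1

Suppose u0 = 0.
From the singleton clause (u1'), u1 = 0.
Suppose u2 = 1.
From the singleton clause (u3), u3 = 1.
From the singleton clause (u4'), u4 = 0.
From the singleton clause (u5), u5 = 1.
All clauses are satisfied.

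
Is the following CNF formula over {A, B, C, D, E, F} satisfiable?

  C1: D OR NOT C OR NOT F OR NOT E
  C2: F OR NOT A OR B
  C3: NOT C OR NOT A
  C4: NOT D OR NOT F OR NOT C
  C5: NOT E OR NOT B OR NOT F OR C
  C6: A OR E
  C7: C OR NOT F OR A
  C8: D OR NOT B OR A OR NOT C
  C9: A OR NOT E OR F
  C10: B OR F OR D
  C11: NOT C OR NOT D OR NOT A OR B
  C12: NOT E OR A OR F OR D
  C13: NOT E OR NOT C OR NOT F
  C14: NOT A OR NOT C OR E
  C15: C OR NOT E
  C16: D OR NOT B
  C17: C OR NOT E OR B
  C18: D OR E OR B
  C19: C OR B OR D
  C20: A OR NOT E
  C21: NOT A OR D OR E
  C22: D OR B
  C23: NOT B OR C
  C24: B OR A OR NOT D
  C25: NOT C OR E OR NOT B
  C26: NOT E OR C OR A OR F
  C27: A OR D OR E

Satisfiable

Case C = false:
Unit clause (NOT E) forces E = false.
Unit clause (A) forces A = true.
Unit clause (D) forces D = true.
Unit clause (NOT B) forces B = false.
Unit clause (F) forces F = true.
This assignment satisfies each clause.
A satisfying assignment: A: true,  B: false,  C: false,  D: true,  E: false,  F: true.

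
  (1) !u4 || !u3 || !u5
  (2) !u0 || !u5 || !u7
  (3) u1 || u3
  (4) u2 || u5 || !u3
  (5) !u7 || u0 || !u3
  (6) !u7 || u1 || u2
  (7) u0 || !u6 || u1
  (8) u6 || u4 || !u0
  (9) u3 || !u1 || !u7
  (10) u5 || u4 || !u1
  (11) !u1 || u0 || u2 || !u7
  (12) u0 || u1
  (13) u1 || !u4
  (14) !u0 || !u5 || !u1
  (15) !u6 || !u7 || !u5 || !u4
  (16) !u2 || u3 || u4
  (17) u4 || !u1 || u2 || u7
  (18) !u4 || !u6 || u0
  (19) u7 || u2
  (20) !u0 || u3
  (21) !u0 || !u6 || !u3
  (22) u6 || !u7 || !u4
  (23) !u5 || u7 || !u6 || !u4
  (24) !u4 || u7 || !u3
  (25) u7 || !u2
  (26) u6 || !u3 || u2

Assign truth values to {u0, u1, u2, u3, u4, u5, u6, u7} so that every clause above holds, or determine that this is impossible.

UNSATISFIABLE

Branch on u1: set u1 = true.
Branch on u3: set u3 = true.
Branch on u4: set u4 = false.
Unit clause (u5) forces u5 = true.
Unit clause (!u0) forces u0 = false.
Unit clause (!u7) forces u7 = false.
Unit clause (u2) forces u2 = true.
That conflicts with the unit clause (!u2).
So u4 must be the other value — set u4 = true.
Unit clause (!u5) forces u5 = false.
Unit clause (u2) forces u2 = true.
Unit clause (u7) forces u7 = true.
Unit clause (u0) forces u0 = true.
Unit clause (!u6) forces u6 = false.
That conflicts with the unit clause (u6).
Neither u4 = true nor u4 = false works.
So u3 must be the other value — set u3 = false.
Unit clause (!u7) forces u7 = false.
Unit clause (u2) forces u2 = true.
That conflicts with the unit clause (!u2).
Neither u3 = true nor u3 = false works.
So u1 must be the other value — set u1 = false.
Unit clause (u3) forces u3 = true.
Unit clause (u0) forces u0 = true.
Unit clause (!u4) forces u4 = false.
Unit clause (u6) forces u6 = true.
That conflicts with the unit clause (!u6).
Neither u1 = true nor u1 = false works.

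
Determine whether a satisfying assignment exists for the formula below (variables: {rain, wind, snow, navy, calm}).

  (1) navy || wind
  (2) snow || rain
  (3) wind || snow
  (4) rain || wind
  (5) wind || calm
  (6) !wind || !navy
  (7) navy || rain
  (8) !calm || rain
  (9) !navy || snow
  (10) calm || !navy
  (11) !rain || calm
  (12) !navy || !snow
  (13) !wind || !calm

Suppose navy = true.
Unit clause (!wind) forces wind = false.
Unit clause (snow) forces snow = true.
That conflicts with the unit clause (!snow).
Backtrack on navy: now try navy = false.
Unit clause (wind) forces wind = true.
Unit clause (rain) forces rain = true.
Unit clause (calm) forces calm = true.
That conflicts with the unit clause (!calm).
Both values of navy lead to a conflict.
No assignment satisfies every clause.

Unsatisfiable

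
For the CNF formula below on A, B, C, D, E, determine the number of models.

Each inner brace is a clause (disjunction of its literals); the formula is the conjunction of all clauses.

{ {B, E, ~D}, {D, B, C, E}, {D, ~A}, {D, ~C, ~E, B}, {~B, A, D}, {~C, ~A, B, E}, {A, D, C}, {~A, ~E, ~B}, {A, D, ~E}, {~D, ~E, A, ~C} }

There are 2^5 = 32 truth assignments over (A, B, C, D, E).
Split on E. With E = 1, the clauses containing E are satisfied and ~E drops from the rest; 4 of the 2^4 = 16 assignments to the other variables satisfy what remains.
With E = 0, by the same count on the reduced clause set, 5 assignments work.
Total: 4 + 5 = 9.

9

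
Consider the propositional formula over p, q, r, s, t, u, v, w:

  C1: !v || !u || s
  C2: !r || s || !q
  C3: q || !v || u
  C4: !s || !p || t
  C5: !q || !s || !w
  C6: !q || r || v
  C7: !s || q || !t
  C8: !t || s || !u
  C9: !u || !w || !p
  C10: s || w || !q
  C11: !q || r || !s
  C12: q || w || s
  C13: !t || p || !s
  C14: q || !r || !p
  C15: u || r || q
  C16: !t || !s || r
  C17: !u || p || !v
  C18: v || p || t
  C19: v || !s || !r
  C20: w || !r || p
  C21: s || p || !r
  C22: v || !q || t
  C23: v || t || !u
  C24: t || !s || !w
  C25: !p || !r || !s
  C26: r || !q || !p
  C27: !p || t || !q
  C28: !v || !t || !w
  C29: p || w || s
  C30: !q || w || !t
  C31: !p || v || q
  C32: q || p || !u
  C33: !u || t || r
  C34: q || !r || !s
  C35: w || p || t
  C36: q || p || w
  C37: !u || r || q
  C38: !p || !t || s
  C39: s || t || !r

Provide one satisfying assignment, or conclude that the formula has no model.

Try v = true.
Try u = false.
(q) alone gives q = true.
Try r = false.
(!s) alone gives s = false.
(w) alone gives w = true.
(!p) alone gives p = false.
(!t) alone gives t = false.
This assignment satisfies each clause.

p ↦ false,  q ↦ true,  r ↦ false,  s ↦ false,  t ↦ false,  u ↦ false,  v ↦ true,  w ↦ true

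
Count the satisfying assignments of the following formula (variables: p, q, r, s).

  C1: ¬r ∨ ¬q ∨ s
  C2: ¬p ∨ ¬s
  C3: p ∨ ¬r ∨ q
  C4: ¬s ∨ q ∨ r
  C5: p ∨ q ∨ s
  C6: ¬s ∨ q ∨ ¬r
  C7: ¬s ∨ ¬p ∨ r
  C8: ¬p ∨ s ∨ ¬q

5

There are 2^4 = 16 truth assignments over (p, q, r, s).
Split on p. With p = True, the clauses containing p are satisfied and ¬p drops from the rest; 2 of the 2^3 = 8 assignments to the other variables satisfy what remains.
With p = False, by the same count on the reduced clause set, 3 assignments work.
Total: 2 + 3 = 5.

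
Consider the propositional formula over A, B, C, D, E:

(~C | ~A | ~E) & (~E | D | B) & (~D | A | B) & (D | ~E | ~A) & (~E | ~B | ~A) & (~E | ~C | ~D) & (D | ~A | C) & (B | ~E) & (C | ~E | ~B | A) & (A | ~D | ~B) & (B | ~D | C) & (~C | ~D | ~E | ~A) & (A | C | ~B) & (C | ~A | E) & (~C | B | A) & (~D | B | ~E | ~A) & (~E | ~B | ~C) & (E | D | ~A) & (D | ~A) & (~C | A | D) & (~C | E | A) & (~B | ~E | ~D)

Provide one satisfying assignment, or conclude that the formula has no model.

A ↦ 0, B ↦ 0, C ↦ 0, D ↦ 0, E ↦ 0

Try B = 0.
From the singleton clause (~E), E = 0.
Try D = 0.
From the singleton clause (~A), A = 0.
From the singleton clause (~C), C = 0.
All clauses are satisfied.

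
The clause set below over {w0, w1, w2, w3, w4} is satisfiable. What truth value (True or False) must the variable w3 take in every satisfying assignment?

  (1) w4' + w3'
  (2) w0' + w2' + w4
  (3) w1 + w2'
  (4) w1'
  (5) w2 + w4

False

Suppose w3 = 1.
(w4') alone gives w4 = 0.
(w1') alone gives w1 = 0.
(w2') alone gives w2 = 0.
That conflicts with the unit clause (w2).
So every satisfying assignment has w3 = False.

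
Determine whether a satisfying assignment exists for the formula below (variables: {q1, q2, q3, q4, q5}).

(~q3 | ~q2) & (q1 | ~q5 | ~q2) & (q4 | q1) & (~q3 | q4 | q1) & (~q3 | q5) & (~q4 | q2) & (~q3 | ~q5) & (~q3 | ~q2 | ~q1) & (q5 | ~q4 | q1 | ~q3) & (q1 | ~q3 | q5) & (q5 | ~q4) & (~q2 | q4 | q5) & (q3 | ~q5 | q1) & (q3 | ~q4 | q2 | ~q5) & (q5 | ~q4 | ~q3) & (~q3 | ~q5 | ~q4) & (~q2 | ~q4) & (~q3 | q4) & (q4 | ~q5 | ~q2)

Satisfiable

Branch on q3: set q3 = 0.
Branch on q4: set q4 = 0.
Unit clause (q1) forces q1 = 1.
Branch on q2: set q2 = 0.
No clause remains; q5 is free.
A satisfying assignment: q1 ↦ 1,  q2 ↦ 0,  q3 ↦ 0,  q4 ↦ 0,  q5 ↦ 0.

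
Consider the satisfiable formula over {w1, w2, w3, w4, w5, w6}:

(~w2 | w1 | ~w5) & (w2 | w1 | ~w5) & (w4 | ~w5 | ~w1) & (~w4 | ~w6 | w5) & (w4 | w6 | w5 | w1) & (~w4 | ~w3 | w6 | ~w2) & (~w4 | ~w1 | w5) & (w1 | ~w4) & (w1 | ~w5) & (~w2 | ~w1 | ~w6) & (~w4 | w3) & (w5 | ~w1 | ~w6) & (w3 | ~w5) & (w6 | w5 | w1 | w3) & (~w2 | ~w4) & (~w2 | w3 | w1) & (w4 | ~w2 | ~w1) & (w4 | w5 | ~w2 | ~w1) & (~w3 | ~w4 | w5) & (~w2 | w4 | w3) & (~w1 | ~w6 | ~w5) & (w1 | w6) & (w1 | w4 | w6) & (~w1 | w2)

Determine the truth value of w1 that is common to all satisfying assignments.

Suppose w1 = 1.
Unit clause (w2) forces w2 = 1.
Unit clause (~w6) forces w6 = 0.
Unit clause (~w4) forces w4 = 0.
That conflicts with the unit clause (w4).
So every satisfying assignment has w1 = False.

False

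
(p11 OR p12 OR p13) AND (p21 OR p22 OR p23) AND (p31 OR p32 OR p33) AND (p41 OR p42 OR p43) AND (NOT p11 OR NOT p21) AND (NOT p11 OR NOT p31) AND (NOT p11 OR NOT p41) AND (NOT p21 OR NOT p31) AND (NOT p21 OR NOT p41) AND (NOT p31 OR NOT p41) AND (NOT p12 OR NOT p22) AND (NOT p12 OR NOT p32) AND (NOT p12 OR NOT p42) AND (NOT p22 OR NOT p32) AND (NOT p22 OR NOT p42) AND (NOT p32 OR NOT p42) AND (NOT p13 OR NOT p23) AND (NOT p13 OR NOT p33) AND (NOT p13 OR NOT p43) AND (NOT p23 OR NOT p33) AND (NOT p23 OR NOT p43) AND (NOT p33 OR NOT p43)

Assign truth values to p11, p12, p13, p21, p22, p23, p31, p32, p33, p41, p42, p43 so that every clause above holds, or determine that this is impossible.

Try p11 = false.
Try p12 = true.
From the singleton clause (NOT p22), p22 = false.
From the singleton clause (NOT p32), p32 = false.
From the singleton clause (NOT p42), p42 = false.
Try p21 = true.
From the singleton clause (NOT p31), p31 = false.
From the singleton clause (p33), p33 = true.
From the singleton clause (NOT p41), p41 = false.
From the singleton clause (p43), p43 = true.
That conflicts with the unit clause (NOT p43).
So p21 must be the other value — set p21 = false.
From the singleton clause (p23), p23 = true.
From the singleton clause (NOT p13), p13 = false.
From the singleton clause (NOT p33), p33 = false.
From the singleton clause (p31), p31 = true.
From the singleton clause (NOT p41), p41 = false.
From the singleton clause (p43), p43 = true.
That conflicts with the unit clause (NOT p43).
Neither p21 = true nor p21 = false works.
So p12 must be the other value — set p12 = false.
From the singleton clause (p13), p13 = true.
From the singleton clause (NOT p23), p23 = false.
From the singleton clause (NOT p33), p33 = false.
From the singleton clause (NOT p43), p43 = false.
Try p21 = true.
From the singleton clause (NOT p31), p31 = false.
From the singleton clause (p32), p32 = true.
From the singleton clause (NOT p41), p41 = false.
From the singleton clause (p42), p42 = true.
That conflicts with the unit clause (NOT p42).
So p21 must be the other value — set p21 = false.
From the singleton clause (p22), p22 = true.
From the singleton clause (NOT p32), p32 = false.
From the singleton clause (p31), p31 = true.
From the singleton clause (NOT p41), p41 = false.
From the singleton clause (p42), p42 = true.
That conflicts with the unit clause (NOT p42).
Neither p21 = true nor p21 = false works.
Neither p12 = true nor p12 = false works.
So p11 must be the other value — set p11 = true.
From the singleton clause (NOT p21), p21 = false.
From the singleton clause (NOT p31), p31 = false.
From the singleton clause (NOT p41), p41 = false.
Try p22 = true.
From the singleton clause (NOT p12), p12 = false.
From the singleton clause (NOT p32), p32 = false.
From the singleton clause (p33), p33 = true.
From the singleton clause (NOT p42), p42 = false.
From the singleton clause (p43), p43 = true.
That conflicts with the unit clause (NOT p43).
So p22 must be the other value — set p22 = false.
From the singleton clause (p23), p23 = true.
From the singleton clause (NOT p13), p13 = false.
From the singleton clause (NOT p33), p33 = false.
From the singleton clause (p32), p32 = true.
From the singleton clause (NOT p12), p12 = false.
From the singleton clause (NOT p42), p42 = false.
From the singleton clause (p43), p43 = true.
That conflicts with the unit clause (NOT p43).
Neither p22 = true nor p22 = false works.
Neither p11 = true nor p11 = false works.

UNSATISFIABLE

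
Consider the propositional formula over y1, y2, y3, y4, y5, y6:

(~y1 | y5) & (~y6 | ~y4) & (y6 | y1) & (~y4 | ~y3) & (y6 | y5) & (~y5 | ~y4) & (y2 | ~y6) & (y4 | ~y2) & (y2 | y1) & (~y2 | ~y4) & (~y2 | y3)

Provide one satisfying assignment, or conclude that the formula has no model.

Case y1 = 1:
Unit clause (y5) forces y5 = 1.
Unit clause (~y4) forces y4 = 0.
Unit clause (~y2) forces y2 = 0.
Unit clause (~y6) forces y6 = 0.
No clause remains; y3 is free.

y1: 1, y2: 0, y3: 0, y4: 0, y5: 1, y6: 0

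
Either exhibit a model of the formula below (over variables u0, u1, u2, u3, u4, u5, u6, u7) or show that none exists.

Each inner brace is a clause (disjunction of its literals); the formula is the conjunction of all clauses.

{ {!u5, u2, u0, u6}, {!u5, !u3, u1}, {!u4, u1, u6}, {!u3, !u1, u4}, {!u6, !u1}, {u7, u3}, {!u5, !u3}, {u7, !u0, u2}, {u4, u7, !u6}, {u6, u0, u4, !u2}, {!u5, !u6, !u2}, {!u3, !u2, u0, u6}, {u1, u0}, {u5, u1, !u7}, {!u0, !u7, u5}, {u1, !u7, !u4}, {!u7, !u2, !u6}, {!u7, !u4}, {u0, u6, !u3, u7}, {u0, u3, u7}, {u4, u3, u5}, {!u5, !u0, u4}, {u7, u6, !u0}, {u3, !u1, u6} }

u0: true, u1: false, u2: true, u3: true, u4: true, u5: false, u6: true, u7: false

Suppose u6 = true.
From the singleton clause (!u1), u1 = false.
From the singleton clause (u0), u0 = true.
Suppose u5 = false.
From the singleton clause (!u7), u7 = false.
From the singleton clause (u3), u3 = true.
From the singleton clause (u2), u2 = true.
From the singleton clause (u4), u4 = true.
Every clause now holds.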